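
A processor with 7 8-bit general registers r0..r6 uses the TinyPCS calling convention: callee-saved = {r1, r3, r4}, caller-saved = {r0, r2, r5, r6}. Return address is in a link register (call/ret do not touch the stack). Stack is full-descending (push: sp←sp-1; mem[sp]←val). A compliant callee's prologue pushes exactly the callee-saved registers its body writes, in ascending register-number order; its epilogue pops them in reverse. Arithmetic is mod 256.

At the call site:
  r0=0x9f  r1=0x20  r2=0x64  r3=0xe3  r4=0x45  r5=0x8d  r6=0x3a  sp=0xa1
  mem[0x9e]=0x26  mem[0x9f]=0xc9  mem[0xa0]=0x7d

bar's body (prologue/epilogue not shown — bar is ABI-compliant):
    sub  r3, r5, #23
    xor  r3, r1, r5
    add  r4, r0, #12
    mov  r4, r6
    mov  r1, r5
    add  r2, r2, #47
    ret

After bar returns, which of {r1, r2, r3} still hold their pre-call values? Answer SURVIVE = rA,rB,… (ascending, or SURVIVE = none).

SURVIVE = r1,r3

prologue: push r1 → mem[0xa0]=0x20, sp=0xa0
prologue: push r3 → mem[0x9f]=0xe3, sp=0x9f
prologue: push r4 → mem[0x9e]=0x45, sp=0x9e
body[0] sub  r3, r5, #23 → r3=0x76
body[1] xor  r3, r1, r5 → r3=0xad
body[2] add  r4, r0, #12 → r4=0xab
body[3] mov  r4, r6 → r4=0x3a
body[4] mov  r1, r5 → r1=0x8d
body[5] add  r2, r2, #47 → r2=0x93
epilogue: pop r4=0x45, sp=0x9f
epilogue: pop r3=0xe3, sp=0xa0
epilogue: pop r1=0x20, sp=0xa1
r1: callee-saved, written=True
r2: caller-saved, written=True
r3: callee-saved, written=True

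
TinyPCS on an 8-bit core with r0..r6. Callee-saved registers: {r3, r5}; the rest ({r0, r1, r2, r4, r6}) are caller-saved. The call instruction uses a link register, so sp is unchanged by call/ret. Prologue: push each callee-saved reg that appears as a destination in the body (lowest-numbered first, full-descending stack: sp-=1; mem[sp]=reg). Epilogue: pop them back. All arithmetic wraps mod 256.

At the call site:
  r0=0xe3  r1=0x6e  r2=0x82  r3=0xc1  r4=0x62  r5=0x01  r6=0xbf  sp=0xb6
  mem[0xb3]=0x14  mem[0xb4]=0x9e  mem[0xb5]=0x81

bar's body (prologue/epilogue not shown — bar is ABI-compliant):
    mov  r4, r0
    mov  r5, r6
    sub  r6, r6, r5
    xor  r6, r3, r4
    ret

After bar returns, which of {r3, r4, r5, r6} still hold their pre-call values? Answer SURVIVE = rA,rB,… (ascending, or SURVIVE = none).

prologue: push r5 -> mem[0xb5]=0x01, sp=0xb5
body[0] mov  r4, r0 -> r4=0xe3
body[1] mov  r5, r6 -> r5=0xbf
body[2] sub  r6, r6, r5 -> r6=0x00
body[3] xor  r6, r3, r4 -> r6=0x22
epilogue: pop r5=0x01, sp=0xb6
r3: callee-saved, written=False
r4: caller-saved, written=True
r5: callee-saved, written=True
r6: caller-saved, written=True

SURVIVE = r3,r5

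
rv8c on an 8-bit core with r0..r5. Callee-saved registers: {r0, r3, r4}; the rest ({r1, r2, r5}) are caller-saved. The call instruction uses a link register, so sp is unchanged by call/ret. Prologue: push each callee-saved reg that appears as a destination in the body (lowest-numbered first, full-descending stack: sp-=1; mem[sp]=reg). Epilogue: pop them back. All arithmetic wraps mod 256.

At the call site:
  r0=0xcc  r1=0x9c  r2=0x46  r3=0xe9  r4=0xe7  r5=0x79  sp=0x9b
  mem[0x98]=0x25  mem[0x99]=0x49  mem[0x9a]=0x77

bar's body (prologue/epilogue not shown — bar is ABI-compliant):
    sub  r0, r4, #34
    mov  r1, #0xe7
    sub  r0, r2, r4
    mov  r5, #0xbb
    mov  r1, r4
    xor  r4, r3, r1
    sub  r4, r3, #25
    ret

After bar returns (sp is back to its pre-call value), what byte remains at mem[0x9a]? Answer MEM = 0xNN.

MEM = 0xcc

prologue: push r0 -> mem[0x9a]=0xcc, sp=0x9a
prologue: push r4 -> mem[0x99]=0xe7, sp=0x99
body[0] sub  r0, r4, #34 -> r0=0xc5
body[1] mov  r1, #0xe7 -> r1=0xe7
body[2] sub  r0, r2, r4 -> r0=0x5f
body[3] mov  r5, #0xbb -> r5=0xbb
body[4] mov  r1, r4 -> r1=0xe7
body[5] xor  r4, r3, r1 -> r4=0x0e
body[6] sub  r4, r3, #25 -> r4=0xd0
epilogue: pop r4=0xe7, sp=0x9a
epilogue: pop r0=0xcc, sp=0x9b
prologue pushed ['r0', 'r4'] at ['0x9a', '0x99']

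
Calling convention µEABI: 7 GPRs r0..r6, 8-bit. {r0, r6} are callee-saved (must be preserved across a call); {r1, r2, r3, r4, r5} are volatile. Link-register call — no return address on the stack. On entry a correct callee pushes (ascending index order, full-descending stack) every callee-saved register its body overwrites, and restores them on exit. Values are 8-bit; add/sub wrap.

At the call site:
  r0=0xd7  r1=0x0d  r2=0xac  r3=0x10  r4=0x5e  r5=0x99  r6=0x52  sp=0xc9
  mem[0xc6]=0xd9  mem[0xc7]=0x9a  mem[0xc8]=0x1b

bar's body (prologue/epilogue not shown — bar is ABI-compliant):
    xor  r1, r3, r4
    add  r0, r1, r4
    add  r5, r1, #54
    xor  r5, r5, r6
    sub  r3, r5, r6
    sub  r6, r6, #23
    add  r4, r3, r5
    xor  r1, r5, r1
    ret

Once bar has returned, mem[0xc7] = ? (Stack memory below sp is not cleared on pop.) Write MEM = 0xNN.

prologue: push r0 → mem[0xc8]=0xd7, sp=0xc8
prologue: push r6 → mem[0xc7]=0x52, sp=0xc7
body[0] xor  r1, r3, r4 → r1=0x4e
body[1] add  r0, r1, r4 → r0=0xac
body[2] add  r5, r1, #54 → r5=0x84
body[3] xor  r5, r5, r6 → r5=0xd6
body[4] sub  r3, r5, r6 → r3=0x84
body[5] sub  r6, r6, #23 → r6=0x3b
body[6] add  r4, r3, r5 → r4=0x5a
body[7] xor  r1, r5, r1 → r1=0x98
epilogue: pop r6=0x52, sp=0xc8
epilogue: pop r0=0xd7, sp=0xc9
prologue pushed ['r0', 'r6'] at ['0xc8', '0xc7']

MEM = 0x52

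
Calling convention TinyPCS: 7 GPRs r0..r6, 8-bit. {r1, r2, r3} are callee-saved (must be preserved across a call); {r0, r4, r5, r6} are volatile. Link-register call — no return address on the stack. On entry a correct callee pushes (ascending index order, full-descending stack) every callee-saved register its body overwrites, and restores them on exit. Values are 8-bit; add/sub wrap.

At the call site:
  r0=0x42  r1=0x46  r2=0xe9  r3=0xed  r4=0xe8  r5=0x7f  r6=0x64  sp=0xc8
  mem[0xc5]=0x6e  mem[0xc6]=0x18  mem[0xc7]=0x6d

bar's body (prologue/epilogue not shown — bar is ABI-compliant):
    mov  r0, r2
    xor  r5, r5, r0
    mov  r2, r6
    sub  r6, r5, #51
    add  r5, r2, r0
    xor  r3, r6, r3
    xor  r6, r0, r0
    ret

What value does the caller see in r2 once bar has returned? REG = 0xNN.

REG = 0xe9

prologue: push r2 → mem[0xc7]=0xe9, sp=0xc7
prologue: push r3 → mem[0xc6]=0xed, sp=0xc6
body[0] mov  r0, r2 → r0=0xe9
body[1] xor  r5, r5, r0 → r5=0x96
body[2] mov  r2, r6 → r2=0x64
body[3] sub  r6, r5, #51 → r6=0x63
body[4] add  r5, r2, r0 → r5=0x4d
body[5] xor  r3, r6, r3 → r3=0x8e
body[6] xor  r6, r0, r0 → r6=0x00
epilogue: pop r3=0xed, sp=0xc7
epilogue: pop r2=0xe9, sp=0xc8
r2 is callee-saved → restored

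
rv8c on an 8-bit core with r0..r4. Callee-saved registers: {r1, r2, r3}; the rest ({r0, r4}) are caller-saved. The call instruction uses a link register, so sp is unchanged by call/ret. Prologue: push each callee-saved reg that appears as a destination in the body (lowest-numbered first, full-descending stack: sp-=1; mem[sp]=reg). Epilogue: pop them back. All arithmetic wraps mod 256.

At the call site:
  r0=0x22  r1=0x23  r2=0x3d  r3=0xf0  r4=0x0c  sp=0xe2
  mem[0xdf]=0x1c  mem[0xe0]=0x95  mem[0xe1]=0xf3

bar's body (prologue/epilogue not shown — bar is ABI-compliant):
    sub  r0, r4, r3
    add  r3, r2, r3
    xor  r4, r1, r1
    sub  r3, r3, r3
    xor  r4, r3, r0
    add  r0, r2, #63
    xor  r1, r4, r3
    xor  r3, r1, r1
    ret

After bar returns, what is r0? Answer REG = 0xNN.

REG = 0x7c

prologue: push r1 → mem[0xe1]=0x23, sp=0xe1
prologue: push r3 → mem[0xe0]=0xf0, sp=0xe0
body[0] sub  r0, r4, r3 → r0=0x1c
body[1] add  r3, r2, r3 → r3=0x2d
body[2] xor  r4, r1, r1 → r4=0x00
body[3] sub  r3, r3, r3 → r3=0x00
body[4] xor  r4, r3, r0 → r4=0x1c
body[5] add  r0, r2, #63 → r0=0x7c
body[6] xor  r1, r4, r3 → r1=0x1c
body[7] xor  r3, r1, r1 → r3=0x00
epilogue: pop r3=0xf0, sp=0xe1
epilogue: pop r1=0x23, sp=0xe2
r0 is caller-saved → body value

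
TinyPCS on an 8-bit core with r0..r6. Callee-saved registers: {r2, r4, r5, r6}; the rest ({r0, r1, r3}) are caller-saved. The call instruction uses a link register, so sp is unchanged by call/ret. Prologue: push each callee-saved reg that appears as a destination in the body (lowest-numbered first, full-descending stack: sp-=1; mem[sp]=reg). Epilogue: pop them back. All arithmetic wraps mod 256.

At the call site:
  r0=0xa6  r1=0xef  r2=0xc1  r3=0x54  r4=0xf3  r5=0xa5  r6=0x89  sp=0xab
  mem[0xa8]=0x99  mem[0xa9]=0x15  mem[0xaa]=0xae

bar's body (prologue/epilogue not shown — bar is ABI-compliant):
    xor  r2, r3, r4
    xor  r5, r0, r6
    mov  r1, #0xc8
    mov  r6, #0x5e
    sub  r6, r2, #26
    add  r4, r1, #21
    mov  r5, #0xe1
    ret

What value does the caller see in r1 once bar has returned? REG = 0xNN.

REG = 0xc8

prologue: push r2 → mem[0xaa]=0xc1, sp=0xaa
prologue: push r4 → mem[0xa9]=0xf3, sp=0xa9
prologue: push r5 → mem[0xa8]=0xa5, sp=0xa8
prologue: push r6 → mem[0xa7]=0x89, sp=0xa7
body[0] xor  r2, r3, r4 → r2=0xa7
body[1] xor  r5, r0, r6 → r5=0x2f
body[2] mov  r1, #0xc8 → r1=0xc8
body[3] mov  r6, #0x5e → r6=0x5e
body[4] sub  r6, r2, #26 → r6=0x8d
body[5] add  r4, r1, #21 → r4=0xdd
body[6] mov  r5, #0xe1 → r5=0xe1
epilogue: pop r6=0x89, sp=0xa8
epilogue: pop r5=0xa5, sp=0xa9
epilogue: pop r4=0xf3, sp=0xaa
epilogue: pop r2=0xc1, sp=0xab
r1 is caller-saved → body value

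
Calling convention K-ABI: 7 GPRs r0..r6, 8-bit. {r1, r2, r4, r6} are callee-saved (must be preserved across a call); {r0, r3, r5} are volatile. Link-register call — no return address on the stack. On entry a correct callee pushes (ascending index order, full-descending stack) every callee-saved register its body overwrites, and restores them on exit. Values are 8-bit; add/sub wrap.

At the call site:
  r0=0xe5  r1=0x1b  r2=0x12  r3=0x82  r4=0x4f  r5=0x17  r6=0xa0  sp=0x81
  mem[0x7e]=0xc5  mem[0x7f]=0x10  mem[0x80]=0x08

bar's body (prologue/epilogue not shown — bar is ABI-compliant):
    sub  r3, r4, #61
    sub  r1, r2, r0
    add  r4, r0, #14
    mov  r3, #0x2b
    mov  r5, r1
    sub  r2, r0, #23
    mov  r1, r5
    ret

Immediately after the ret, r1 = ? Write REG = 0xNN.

REG = 0x1b

prologue: push r1 → mem[0x80]=0x1b, sp=0x80
prologue: push r2 → mem[0x7f]=0x12, sp=0x7f
prologue: push r4 → mem[0x7e]=0x4f, sp=0x7e
body[0] sub  r3, r4, #61 → r3=0x12
body[1] sub  r1, r2, r0 → r1=0x2d
body[2] add  r4, r0, #14 → r4=0xf3
body[3] mov  r3, #0x2b → r3=0x2b
body[4] mov  r5, r1 → r5=0x2d
body[5] sub  r2, r0, #23 → r2=0xce
body[6] mov  r1, r5 → r1=0x2d
epilogue: pop r4=0x4f, sp=0x7f
epilogue: pop r2=0x12, sp=0x80
epilogue: pop r1=0x1b, sp=0x81
r1 is callee-saved → restored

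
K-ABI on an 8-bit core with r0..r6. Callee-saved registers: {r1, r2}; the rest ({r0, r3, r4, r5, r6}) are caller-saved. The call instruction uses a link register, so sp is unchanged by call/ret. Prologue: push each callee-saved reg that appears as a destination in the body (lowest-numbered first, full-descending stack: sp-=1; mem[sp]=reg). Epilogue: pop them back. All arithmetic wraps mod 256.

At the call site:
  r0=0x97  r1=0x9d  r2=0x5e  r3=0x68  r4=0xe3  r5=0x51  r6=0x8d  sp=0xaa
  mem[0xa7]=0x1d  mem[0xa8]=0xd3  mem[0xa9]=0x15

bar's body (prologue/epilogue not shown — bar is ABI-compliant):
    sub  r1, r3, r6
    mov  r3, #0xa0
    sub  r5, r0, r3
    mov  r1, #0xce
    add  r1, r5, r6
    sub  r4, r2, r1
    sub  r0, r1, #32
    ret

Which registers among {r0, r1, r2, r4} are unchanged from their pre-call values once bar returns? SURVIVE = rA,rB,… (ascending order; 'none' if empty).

prologue: push r1 -> mem[0xa9]=0x9d, sp=0xa9
body[0] sub  r1, r3, r6 -> r1=0xdb
body[1] mov  r3, #0xa0 -> r3=0xa0
body[2] sub  r5, r0, r3 -> r5=0xf7
body[3] mov  r1, #0xce -> r1=0xce
body[4] add  r1, r5, r6 -> r1=0x84
body[5] sub  r4, r2, r1 -> r4=0xda
body[6] sub  r0, r1, #32 -> r0=0x64
epilogue: pop r1=0x9d, sp=0xaa
r0: caller-saved, written=True
r1: callee-saved, written=True
r2: callee-saved, written=False
r4: caller-saved, written=True

SURVIVE = r1,r2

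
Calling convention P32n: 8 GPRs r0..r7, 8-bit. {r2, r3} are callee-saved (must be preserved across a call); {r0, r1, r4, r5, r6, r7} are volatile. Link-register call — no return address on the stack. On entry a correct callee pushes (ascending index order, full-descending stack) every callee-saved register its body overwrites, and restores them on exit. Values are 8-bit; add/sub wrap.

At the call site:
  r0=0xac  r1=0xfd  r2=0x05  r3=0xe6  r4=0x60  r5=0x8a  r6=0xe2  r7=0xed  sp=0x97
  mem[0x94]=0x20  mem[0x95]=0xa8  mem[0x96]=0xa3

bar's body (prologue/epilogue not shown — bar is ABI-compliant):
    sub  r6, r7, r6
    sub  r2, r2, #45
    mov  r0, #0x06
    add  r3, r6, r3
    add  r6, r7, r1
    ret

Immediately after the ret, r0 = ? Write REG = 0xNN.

prologue: push r2 -> mem[0x96]=0x05, sp=0x96
prologue: push r3 -> mem[0x95]=0xe6, sp=0x95
body[0] sub  r6, r7, r6 -> r6=0x0b
body[1] sub  r2, r2, #45 -> r2=0xd8
body[2] mov  r0, #0x06 -> r0=0x06
body[3] add  r3, r6, r3 -> r3=0xf1
body[4] add  r6, r7, r1 -> r6=0xea
epilogue: pop r3=0xe6, sp=0x96
epilogue: pop r2=0x05, sp=0x97
r0 is caller-saved -> body value

REG = 0x06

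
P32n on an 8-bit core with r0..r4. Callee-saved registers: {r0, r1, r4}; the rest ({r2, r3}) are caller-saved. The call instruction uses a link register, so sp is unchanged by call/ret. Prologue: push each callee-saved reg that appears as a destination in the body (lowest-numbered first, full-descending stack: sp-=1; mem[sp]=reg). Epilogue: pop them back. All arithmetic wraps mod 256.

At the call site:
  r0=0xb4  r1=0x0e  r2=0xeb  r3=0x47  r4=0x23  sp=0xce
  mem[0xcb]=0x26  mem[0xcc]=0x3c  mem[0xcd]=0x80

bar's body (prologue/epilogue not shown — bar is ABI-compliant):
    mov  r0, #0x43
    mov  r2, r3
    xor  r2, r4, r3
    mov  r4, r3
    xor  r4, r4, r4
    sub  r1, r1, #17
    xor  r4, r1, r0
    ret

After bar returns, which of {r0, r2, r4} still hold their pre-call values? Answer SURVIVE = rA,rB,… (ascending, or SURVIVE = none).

SURVIVE = r0,r4

prologue: push r0 → mem[0xcd]=0xb4, sp=0xcd
prologue: push r1 → mem[0xcc]=0x0e, sp=0xcc
prologue: push r4 → mem[0xcb]=0x23, sp=0xcb
body[0] mov  r0, #0x43 → r0=0x43
body[1] mov  r2, r3 → r2=0x47
body[2] xor  r2, r4, r3 → r2=0x64
body[3] mov  r4, r3 → r4=0x47
body[4] xor  r4, r4, r4 → r4=0x00
body[5] sub  r1, r1, #17 → r1=0xfd
body[6] xor  r4, r1, r0 → r4=0xbe
epilogue: pop r4=0x23, sp=0xcc
epilogue: pop r1=0x0e, sp=0xcd
epilogue: pop r0=0xb4, sp=0xce
r0: callee-saved, written=True
r2: caller-saved, written=True
r4: callee-saved, written=True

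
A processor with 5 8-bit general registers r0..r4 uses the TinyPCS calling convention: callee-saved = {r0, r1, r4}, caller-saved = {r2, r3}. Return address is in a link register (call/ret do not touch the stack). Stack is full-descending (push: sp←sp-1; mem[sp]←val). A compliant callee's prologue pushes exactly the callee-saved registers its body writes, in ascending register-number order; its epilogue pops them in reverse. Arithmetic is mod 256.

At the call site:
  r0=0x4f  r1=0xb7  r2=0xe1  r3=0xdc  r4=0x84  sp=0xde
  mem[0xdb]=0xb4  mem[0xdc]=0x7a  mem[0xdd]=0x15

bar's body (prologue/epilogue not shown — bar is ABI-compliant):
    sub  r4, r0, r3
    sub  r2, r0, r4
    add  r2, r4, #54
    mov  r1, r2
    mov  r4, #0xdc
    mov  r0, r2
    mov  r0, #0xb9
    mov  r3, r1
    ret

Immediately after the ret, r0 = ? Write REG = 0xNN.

prologue: push r0 → mem[0xdd]=0x4f, sp=0xdd
prologue: push r1 → mem[0xdc]=0xb7, sp=0xdc
prologue: push r4 → mem[0xdb]=0x84, sp=0xdb
body[0] sub  r4, r0, r3 → r4=0x73
body[1] sub  r2, r0, r4 → r2=0xdc
body[2] add  r2, r4, #54 → r2=0xa9
body[3] mov  r1, r2 → r1=0xa9
body[4] mov  r4, #0xdc → r4=0xdc
body[5] mov  r0, r2 → r0=0xa9
body[6] mov  r0, #0xb9 → r0=0xb9
body[7] mov  r3, r1 → r3=0xa9
epilogue: pop r4=0x84, sp=0xdc
epilogue: pop r1=0xb7, sp=0xdd
epilogue: pop r0=0x4f, sp=0xde
r0 is callee-saved → restored

REG = 0x4f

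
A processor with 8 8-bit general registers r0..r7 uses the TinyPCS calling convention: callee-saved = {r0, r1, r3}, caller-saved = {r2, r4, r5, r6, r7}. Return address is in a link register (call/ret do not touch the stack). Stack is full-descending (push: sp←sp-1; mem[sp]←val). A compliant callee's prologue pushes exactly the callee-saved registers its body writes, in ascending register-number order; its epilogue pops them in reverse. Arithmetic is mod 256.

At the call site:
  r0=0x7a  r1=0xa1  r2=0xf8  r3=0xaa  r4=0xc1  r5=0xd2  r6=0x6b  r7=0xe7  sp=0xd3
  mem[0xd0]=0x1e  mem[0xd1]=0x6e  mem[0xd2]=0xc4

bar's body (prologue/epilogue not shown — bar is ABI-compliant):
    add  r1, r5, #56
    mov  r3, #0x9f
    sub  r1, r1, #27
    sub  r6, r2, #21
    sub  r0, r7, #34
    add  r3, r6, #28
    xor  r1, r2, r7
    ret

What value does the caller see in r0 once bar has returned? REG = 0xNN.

prologue: push r0 -> mem[0xd2]=0x7a, sp=0xd2
prologue: push r1 -> mem[0xd1]=0xa1, sp=0xd1
prologue: push r3 -> mem[0xd0]=0xaa, sp=0xd0
body[0] add  r1, r5, #56 -> r1=0x0a
body[1] mov  r3, #0x9f -> r3=0x9f
body[2] sub  r1, r1, #27 -> r1=0xef
body[3] sub  r6, r2, #21 -> r6=0xe3
body[4] sub  r0, r7, #34 -> r0=0xc5
body[5] add  r3, r6, #28 -> r3=0xff
body[6] xor  r1, r2, r7 -> r1=0x1f
epilogue: pop r3=0xaa, sp=0xd1
epilogue: pop r1=0xa1, sp=0xd2
epilogue: pop r0=0x7a, sp=0xd3
r0 is callee-saved -> restored

REG = 0x7a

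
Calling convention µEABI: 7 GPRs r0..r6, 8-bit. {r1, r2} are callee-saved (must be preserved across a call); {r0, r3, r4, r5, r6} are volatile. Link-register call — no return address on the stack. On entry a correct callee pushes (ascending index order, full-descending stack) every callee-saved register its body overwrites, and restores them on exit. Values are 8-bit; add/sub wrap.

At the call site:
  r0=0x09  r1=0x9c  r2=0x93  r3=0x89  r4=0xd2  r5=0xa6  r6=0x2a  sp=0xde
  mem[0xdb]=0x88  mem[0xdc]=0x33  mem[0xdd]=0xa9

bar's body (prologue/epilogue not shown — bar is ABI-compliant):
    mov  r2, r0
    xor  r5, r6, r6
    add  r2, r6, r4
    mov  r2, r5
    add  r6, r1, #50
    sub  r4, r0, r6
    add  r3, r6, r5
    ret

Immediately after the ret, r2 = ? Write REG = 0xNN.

prologue: push r2 → mem[0xdd]=0x93, sp=0xdd
body[0] mov  r2, r0 → r2=0x09
body[1] xor  r5, r6, r6 → r5=0x00
body[2] add  r2, r6, r4 → r2=0xfc
body[3] mov  r2, r5 → r2=0x00
body[4] add  r6, r1, #50 → r6=0xce
body[5] sub  r4, r0, r6 → r4=0x3b
body[6] add  r3, r6, r5 → r3=0xce
epilogue: pop r2=0x93, sp=0xde
r2 is callee-saved → restored

REG = 0x93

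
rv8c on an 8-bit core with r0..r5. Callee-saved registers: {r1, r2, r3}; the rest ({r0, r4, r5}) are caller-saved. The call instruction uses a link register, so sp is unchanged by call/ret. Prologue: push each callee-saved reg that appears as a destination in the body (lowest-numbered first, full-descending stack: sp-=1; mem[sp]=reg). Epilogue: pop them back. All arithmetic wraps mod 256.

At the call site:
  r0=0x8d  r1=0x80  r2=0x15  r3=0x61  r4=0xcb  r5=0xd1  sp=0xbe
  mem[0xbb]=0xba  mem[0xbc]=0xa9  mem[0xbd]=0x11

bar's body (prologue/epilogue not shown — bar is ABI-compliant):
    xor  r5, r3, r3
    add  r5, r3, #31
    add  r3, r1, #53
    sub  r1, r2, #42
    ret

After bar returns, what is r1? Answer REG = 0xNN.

REG = 0x80

prologue: push r1 -> mem[0xbd]=0x80, sp=0xbd
prologue: push r3 -> mem[0xbc]=0x61, sp=0xbc
body[0] xor  r5, r3, r3 -> r5=0x00
body[1] add  r5, r3, #31 -> r5=0x80
body[2] add  r3, r1, #53 -> r3=0xb5
body[3] sub  r1, r2, #42 -> r1=0xeb
epilogue: pop r3=0x61, sp=0xbd
epilogue: pop r1=0x80, sp=0xbe
r1 is callee-saved -> restored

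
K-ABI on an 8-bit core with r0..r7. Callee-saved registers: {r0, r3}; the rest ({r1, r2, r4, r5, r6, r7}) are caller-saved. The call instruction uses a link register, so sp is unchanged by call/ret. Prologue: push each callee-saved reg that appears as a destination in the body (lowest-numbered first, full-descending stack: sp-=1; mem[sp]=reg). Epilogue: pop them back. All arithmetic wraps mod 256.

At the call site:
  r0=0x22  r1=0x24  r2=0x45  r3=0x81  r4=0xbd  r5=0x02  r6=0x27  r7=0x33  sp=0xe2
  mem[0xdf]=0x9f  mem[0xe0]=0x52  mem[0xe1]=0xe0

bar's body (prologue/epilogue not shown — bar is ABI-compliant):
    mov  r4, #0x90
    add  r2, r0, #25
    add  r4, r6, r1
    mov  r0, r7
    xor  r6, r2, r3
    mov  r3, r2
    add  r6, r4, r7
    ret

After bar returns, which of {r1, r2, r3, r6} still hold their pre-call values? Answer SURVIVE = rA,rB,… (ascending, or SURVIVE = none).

prologue: push r0 -> mem[0xe1]=0x22, sp=0xe1
prologue: push r3 -> mem[0xe0]=0x81, sp=0xe0
body[0] mov  r4, #0x90 -> r4=0x90
body[1] add  r2, r0, #25 -> r2=0x3b
body[2] add  r4, r6, r1 -> r4=0x4b
body[3] mov  r0, r7 -> r0=0x33
body[4] xor  r6, r2, r3 -> r6=0xba
body[5] mov  r3, r2 -> r3=0x3b
body[6] add  r6, r4, r7 -> r6=0x7e
epilogue: pop r3=0x81, sp=0xe1
epilogue: pop r0=0x22, sp=0xe2
r1: caller-saved, written=False
r2: caller-saved, written=True
r3: callee-saved, written=True
r6: caller-saved, written=True

SURVIVE = r1,r3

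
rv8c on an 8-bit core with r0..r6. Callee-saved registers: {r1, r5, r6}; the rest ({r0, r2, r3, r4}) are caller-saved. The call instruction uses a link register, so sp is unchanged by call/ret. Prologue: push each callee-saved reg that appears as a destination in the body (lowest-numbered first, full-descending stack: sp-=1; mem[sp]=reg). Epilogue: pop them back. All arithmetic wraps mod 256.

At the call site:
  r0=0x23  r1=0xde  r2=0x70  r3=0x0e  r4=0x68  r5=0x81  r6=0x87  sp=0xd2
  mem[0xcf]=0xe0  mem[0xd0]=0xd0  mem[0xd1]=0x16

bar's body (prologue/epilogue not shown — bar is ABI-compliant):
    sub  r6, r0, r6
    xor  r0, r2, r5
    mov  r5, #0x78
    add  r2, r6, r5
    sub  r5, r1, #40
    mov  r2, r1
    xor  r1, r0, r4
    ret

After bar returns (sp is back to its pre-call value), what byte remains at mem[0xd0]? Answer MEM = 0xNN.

prologue: push r1 -> mem[0xd1]=0xde, sp=0xd1
prologue: push r5 -> mem[0xd0]=0x81, sp=0xd0
prologue: push r6 -> mem[0xcf]=0x87, sp=0xcf
body[0] sub  r6, r0, r6 -> r6=0x9c
body[1] xor  r0, r2, r5 -> r0=0xf1
body[2] mov  r5, #0x78 -> r5=0x78
body[3] add  r2, r6, r5 -> r2=0x14
body[4] sub  r5, r1, #40 -> r5=0xb6
body[5] mov  r2, r1 -> r2=0xde
body[6] xor  r1, r0, r4 -> r1=0x99
epilogue: pop r6=0x87, sp=0xd0
epilogue: pop r5=0x81, sp=0xd1
epilogue: pop r1=0xde, sp=0xd2
prologue pushed ['r1', 'r5', 'r6'] at ['0xd1', '0xd0', '0xcf']

MEM = 0x81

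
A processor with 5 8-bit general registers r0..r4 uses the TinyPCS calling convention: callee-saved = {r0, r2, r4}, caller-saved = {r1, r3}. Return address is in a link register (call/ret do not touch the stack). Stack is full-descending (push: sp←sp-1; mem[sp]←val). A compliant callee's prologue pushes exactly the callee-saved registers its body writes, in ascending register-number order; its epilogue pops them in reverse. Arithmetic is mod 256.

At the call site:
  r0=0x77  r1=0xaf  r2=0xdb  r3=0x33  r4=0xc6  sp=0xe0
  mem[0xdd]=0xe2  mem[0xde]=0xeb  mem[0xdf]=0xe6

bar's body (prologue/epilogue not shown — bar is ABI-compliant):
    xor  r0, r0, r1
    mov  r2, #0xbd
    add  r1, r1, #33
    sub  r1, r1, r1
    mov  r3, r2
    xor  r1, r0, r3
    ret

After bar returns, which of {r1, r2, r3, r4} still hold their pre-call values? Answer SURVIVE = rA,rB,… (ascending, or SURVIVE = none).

SURVIVE = r2,r4

prologue: push r0 → mem[0xdf]=0x77, sp=0xdf
prologue: push r2 → mem[0xde]=0xdb, sp=0xde
body[0] xor  r0, r0, r1 → r0=0xd8
body[1] mov  r2, #0xbd → r2=0xbd
body[2] add  r1, r1, #33 → r1=0xd0
body[3] sub  r1, r1, r1 → r1=0x00
body[4] mov  r3, r2 → r3=0xbd
body[5] xor  r1, r0, r3 → r1=0x65
epilogue: pop r2=0xdb, sp=0xdf
epilogue: pop r0=0x77, sp=0xe0
r1: caller-saved, written=True
r2: callee-saved, written=True
r3: caller-saved, written=True
r4: callee-saved, written=False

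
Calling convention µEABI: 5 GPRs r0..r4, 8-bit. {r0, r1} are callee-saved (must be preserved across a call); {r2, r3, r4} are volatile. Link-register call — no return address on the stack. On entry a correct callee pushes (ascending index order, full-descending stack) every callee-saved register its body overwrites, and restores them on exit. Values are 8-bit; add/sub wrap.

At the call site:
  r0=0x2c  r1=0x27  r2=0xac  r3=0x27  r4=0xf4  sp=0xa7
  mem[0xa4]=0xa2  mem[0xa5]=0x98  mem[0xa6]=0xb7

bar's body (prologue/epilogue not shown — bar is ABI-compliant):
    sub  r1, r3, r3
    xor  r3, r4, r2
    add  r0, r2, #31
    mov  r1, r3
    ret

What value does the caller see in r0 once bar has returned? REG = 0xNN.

prologue: push r0 -> mem[0xa6]=0x2c, sp=0xa6
prologue: push r1 -> mem[0xa5]=0x27, sp=0xa5
body[0] sub  r1, r3, r3 -> r1=0x00
body[1] xor  r3, r4, r2 -> r3=0x58
body[2] add  r0, r2, #31 -> r0=0xcb
body[3] mov  r1, r3 -> r1=0x58
epilogue: pop r1=0x27, sp=0xa6
epilogue: pop r0=0x2c, sp=0xa7
r0 is callee-saved -> restored

REG = 0x2c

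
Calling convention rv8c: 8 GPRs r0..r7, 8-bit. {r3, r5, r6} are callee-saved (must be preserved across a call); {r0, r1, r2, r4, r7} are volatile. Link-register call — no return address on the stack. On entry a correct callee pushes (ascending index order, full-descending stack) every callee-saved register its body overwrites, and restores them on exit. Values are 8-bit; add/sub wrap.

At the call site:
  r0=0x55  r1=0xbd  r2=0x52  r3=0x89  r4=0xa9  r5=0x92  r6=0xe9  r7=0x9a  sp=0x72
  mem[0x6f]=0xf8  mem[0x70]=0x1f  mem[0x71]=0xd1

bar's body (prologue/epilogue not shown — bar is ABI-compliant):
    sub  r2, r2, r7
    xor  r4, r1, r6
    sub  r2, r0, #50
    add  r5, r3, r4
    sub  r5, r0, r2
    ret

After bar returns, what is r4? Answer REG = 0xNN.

prologue: push r5 → mem[0x71]=0x92, sp=0x71
body[0] sub  r2, r2, r7 → r2=0xb8
body[1] xor  r4, r1, r6 → r4=0x54
body[2] sub  r2, r0, #50 → r2=0x23
body[3] add  r5, r3, r4 → r5=0xdd
body[4] sub  r5, r0, r2 → r5=0x32
epilogue: pop r5=0x92, sp=0x72
r4 is caller-saved → body value

REG = 0x54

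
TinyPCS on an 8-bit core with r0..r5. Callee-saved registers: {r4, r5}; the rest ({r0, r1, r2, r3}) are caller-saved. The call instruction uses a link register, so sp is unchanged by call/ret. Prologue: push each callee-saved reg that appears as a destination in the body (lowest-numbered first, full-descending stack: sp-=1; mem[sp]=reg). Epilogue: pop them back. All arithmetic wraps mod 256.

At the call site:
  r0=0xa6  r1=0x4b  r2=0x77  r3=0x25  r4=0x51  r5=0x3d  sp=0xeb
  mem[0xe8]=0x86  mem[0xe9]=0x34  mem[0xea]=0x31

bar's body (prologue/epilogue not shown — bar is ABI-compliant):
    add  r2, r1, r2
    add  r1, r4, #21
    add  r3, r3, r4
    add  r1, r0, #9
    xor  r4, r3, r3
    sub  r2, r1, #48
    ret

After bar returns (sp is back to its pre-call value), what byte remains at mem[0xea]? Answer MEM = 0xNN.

prologue: push r4 → mem[0xea]=0x51, sp=0xea
body[0] add  r2, r1, r2 → r2=0xc2
body[1] add  r1, r4, #21 → r1=0x66
body[2] add  r3, r3, r4 → r3=0x76
body[3] add  r1, r0, #9 → r1=0xaf
body[4] xor  r4, r3, r3 → r4=0x00
body[5] sub  r2, r1, #48 → r2=0x7f
epilogue: pop r4=0x51, sp=0xeb
prologue pushed ['r4'] at ['0xea']

MEM = 0x51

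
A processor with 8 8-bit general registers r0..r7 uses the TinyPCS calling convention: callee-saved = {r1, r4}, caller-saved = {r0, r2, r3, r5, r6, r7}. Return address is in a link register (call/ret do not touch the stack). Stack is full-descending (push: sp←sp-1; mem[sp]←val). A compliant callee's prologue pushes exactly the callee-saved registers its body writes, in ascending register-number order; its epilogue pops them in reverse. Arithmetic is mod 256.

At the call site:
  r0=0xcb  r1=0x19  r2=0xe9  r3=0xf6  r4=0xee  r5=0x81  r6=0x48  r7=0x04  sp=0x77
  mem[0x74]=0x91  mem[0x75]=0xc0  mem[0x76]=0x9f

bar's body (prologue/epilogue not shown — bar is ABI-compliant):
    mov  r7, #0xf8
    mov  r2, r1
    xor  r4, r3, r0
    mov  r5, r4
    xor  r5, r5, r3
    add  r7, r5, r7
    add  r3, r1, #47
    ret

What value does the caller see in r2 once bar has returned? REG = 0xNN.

REG = 0x19

prologue: push r4 -> mem[0x76]=0xee, sp=0x76
body[0] mov  r7, #0xf8 -> r7=0xf8
body[1] mov  r2, r1 -> r2=0x19
body[2] xor  r4, r3, r0 -> r4=0x3d
body[3] mov  r5, r4 -> r5=0x3d
body[4] xor  r5, r5, r3 -> r5=0xcb
body[5] add  r7, r5, r7 -> r7=0xc3
body[6] add  r3, r1, #47 -> r3=0x48
epilogue: pop r4=0xee, sp=0x77
r2 is caller-saved -> body value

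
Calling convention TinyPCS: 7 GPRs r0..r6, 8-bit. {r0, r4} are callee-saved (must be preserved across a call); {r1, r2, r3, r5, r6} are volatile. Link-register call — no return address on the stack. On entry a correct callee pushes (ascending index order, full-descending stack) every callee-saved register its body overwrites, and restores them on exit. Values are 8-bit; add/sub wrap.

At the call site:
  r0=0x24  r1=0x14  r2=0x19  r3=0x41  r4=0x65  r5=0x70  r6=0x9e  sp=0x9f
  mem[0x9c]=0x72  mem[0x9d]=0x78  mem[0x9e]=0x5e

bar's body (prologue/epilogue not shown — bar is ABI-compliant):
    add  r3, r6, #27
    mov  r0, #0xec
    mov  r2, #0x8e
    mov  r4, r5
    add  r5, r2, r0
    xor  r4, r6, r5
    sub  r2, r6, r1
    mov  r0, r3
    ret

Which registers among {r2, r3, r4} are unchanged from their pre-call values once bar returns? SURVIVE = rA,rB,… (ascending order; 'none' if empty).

prologue: push r0 -> mem[0x9e]=0x24, sp=0x9e
prologue: push r4 -> mem[0x9d]=0x65, sp=0x9d
body[0] add  r3, r6, #27 -> r3=0xb9
body[1] mov  r0, #0xec -> r0=0xec
body[2] mov  r2, #0x8e -> r2=0x8e
body[3] mov  r4, r5 -> r4=0x70
body[4] add  r5, r2, r0 -> r5=0x7a
body[5] xor  r4, r6, r5 -> r4=0xe4
body[6] sub  r2, r6, r1 -> r2=0x8a
body[7] mov  r0, r3 -> r0=0xb9
epilogue: pop r4=0x65, sp=0x9e
epilogue: pop r0=0x24, sp=0x9f
r2: caller-saved, written=True
r3: caller-saved, written=True
r4: callee-saved, written=True

SURVIVE = r4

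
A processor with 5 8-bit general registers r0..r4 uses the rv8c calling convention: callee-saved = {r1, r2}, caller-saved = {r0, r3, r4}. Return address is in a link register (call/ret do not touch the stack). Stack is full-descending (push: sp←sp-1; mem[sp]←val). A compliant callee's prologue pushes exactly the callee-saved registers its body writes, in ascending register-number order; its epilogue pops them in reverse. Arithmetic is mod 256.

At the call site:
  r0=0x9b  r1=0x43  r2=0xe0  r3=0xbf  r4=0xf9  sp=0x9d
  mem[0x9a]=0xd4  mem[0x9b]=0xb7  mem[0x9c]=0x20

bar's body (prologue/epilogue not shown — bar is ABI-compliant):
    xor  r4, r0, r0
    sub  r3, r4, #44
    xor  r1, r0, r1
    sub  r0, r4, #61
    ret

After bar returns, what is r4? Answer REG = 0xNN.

REG = 0x00

prologue: push r1 → mem[0x9c]=0x43, sp=0x9c
body[0] xor  r4, r0, r0 → r4=0x00
body[1] sub  r3, r4, #44 → r3=0xd4
body[2] xor  r1, r0, r1 → r1=0xd8
body[3] sub  r0, r4, #61 → r0=0xc3
epilogue: pop r1=0x43, sp=0x9d
r4 is caller-saved → body value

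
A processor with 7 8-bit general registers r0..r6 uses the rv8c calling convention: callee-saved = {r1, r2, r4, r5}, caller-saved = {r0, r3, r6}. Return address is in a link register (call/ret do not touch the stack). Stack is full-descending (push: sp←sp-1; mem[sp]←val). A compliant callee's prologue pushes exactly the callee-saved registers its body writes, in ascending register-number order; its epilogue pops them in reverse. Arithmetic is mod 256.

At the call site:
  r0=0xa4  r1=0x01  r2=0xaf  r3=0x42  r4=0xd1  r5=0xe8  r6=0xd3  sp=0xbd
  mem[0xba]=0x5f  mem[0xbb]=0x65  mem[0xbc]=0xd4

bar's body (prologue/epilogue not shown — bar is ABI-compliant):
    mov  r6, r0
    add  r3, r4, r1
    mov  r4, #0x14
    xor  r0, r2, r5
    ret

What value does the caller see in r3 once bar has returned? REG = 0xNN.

prologue: push r4 -> mem[0xbc]=0xd1, sp=0xbc
body[0] mov  r6, r0 -> r6=0xa4
body[1] add  r3, r4, r1 -> r3=0xd2
body[2] mov  r4, #0x14 -> r4=0x14
body[3] xor  r0, r2, r5 -> r0=0x47
epilogue: pop r4=0xd1, sp=0xbd
r3 is caller-saved -> body value

REG = 0xd2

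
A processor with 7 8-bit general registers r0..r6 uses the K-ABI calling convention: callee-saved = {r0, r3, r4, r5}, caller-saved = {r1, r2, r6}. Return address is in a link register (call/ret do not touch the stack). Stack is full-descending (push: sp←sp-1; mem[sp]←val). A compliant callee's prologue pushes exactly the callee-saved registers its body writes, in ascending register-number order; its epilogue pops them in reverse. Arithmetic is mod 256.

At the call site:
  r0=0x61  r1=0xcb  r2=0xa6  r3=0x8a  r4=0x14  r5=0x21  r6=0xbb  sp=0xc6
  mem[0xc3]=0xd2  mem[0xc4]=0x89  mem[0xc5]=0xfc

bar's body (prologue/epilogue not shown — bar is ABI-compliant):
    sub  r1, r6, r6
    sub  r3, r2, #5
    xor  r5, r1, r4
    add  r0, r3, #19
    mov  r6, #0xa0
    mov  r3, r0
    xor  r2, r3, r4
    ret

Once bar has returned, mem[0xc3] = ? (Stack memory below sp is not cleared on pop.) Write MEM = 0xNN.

MEM = 0x21

prologue: push r0 → mem[0xc5]=0x61, sp=0xc5
prologue: push r3 → mem[0xc4]=0x8a, sp=0xc4
prologue: push r5 → mem[0xc3]=0x21, sp=0xc3
body[0] sub  r1, r6, r6 → r1=0x00
body[1] sub  r3, r2, #5 → r3=0xa1
body[2] xor  r5, r1, r4 → r5=0x14
body[3] add  r0, r3, #19 → r0=0xb4
body[4] mov  r6, #0xa0 → r6=0xa0
body[5] mov  r3, r0 → r3=0xb4
body[6] xor  r2, r3, r4 → r2=0xa0
epilogue: pop r5=0x21, sp=0xc4
epilogue: pop r3=0x8a, sp=0xc5
epilogue: pop r0=0x61, sp=0xc6
prologue pushed ['r0', 'r3', 'r5'] at ['0xc5', '0xc4', '0xc3']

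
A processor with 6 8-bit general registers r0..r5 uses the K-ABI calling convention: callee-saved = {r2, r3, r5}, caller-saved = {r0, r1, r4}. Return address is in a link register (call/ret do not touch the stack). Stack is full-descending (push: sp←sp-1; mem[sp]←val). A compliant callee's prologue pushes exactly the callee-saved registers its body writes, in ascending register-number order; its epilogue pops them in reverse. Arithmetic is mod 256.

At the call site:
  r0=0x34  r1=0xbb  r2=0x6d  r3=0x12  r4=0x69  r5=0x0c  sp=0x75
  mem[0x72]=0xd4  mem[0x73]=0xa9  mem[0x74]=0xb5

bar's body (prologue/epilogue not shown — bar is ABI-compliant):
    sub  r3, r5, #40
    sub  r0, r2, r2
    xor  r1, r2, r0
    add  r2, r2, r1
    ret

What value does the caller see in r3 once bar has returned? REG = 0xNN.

REG = 0x12

prologue: push r2 -> mem[0x74]=0x6d, sp=0x74
prologue: push r3 -> mem[0x73]=0x12, sp=0x73
body[0] sub  r3, r5, #40 -> r3=0xe4
body[1] sub  r0, r2, r2 -> r0=0x00
body[2] xor  r1, r2, r0 -> r1=0x6d
body[3] add  r2, r2, r1 -> r2=0xda
epilogue: pop r3=0x12, sp=0x74
epilogue: pop r2=0x6d, sp=0x75
r3 is callee-saved -> restored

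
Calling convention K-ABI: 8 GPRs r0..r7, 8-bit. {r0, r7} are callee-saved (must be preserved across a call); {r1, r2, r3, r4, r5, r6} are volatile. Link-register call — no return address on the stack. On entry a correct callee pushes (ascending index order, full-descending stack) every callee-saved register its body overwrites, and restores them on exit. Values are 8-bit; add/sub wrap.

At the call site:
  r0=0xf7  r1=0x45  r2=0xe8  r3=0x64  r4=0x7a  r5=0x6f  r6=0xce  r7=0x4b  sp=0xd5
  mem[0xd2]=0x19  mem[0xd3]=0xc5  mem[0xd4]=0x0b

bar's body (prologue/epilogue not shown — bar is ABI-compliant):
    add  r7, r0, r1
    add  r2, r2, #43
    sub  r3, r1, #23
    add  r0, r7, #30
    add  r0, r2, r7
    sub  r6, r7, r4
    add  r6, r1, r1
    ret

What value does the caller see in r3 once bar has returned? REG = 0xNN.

prologue: push r0 -> mem[0xd4]=0xf7, sp=0xd4
prologue: push r7 -> mem[0xd3]=0x4b, sp=0xd3
body[0] add  r7, r0, r1 -> r7=0x3c
body[1] add  r2, r2, #43 -> r2=0x13
body[2] sub  r3, r1, #23 -> r3=0x2e
body[3] add  r0, r7, #30 -> r0=0x5a
body[4] add  r0, r2, r7 -> r0=0x4f
body[5] sub  r6, r7, r4 -> r6=0xc2
body[6] add  r6, r1, r1 -> r6=0x8a
epilogue: pop r7=0x4b, sp=0xd4
epilogue: pop r0=0xf7, sp=0xd5
r3 is caller-saved -> body value

REG = 0x2e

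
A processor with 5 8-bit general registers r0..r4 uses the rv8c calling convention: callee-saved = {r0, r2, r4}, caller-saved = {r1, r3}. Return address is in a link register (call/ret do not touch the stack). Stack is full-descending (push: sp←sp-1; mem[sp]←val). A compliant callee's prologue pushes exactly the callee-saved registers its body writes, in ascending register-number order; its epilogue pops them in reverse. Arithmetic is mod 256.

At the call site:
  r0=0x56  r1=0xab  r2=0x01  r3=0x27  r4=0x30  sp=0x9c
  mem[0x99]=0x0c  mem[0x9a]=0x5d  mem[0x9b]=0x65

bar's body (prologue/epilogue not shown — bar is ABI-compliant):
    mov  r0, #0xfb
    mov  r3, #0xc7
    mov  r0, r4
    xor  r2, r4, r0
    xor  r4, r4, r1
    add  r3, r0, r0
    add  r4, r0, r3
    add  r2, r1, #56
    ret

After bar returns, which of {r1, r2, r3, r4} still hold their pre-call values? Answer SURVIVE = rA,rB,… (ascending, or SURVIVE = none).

SURVIVE = r1,r2,r4

prologue: push r0 -> mem[0x9b]=0x56, sp=0x9b
prologue: push r2 -> mem[0x9a]=0x01, sp=0x9a
prologue: push r4 -> mem[0x99]=0x30, sp=0x99
body[0] mov  r0, #0xfb -> r0=0xfb
body[1] mov  r3, #0xc7 -> r3=0xc7
body[2] mov  r0, r4 -> r0=0x30
body[3] xor  r2, r4, r0 -> r2=0x00
body[4] xor  r4, r4, r1 -> r4=0x9b
body[5] add  r3, r0, r0 -> r3=0x60
body[6] add  r4, r0, r3 -> r4=0x90
body[7] add  r2, r1, #56 -> r2=0xe3
epilogue: pop r4=0x30, sp=0x9a
epilogue: pop r2=0x01, sp=0x9b
epilogue: pop r0=0x56, sp=0x9c
r1: caller-saved, written=False
r2: callee-saved, written=True
r3: caller-saved, written=True
r4: callee-saved, written=True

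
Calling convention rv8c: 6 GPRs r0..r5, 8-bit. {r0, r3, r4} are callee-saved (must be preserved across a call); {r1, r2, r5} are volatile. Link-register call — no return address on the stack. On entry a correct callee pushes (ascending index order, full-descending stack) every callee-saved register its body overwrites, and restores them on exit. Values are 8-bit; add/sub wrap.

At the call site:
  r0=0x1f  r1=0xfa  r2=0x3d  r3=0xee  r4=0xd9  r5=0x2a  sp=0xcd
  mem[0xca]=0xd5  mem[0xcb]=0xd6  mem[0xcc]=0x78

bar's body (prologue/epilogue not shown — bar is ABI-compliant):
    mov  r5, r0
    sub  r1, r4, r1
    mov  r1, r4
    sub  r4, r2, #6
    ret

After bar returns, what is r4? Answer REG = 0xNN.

prologue: push r4 → mem[0xcc]=0xd9, sp=0xcc
body[0] mov  r5, r0 → r5=0x1f
body[1] sub  r1, r4, r1 → r1=0xdf
body[2] mov  r1, r4 → r1=0xd9
body[3] sub  r4, r2, #6 → r4=0x37
epilogue: pop r4=0xd9, sp=0xcd
r4 is callee-saved → restored

REG = 0xd9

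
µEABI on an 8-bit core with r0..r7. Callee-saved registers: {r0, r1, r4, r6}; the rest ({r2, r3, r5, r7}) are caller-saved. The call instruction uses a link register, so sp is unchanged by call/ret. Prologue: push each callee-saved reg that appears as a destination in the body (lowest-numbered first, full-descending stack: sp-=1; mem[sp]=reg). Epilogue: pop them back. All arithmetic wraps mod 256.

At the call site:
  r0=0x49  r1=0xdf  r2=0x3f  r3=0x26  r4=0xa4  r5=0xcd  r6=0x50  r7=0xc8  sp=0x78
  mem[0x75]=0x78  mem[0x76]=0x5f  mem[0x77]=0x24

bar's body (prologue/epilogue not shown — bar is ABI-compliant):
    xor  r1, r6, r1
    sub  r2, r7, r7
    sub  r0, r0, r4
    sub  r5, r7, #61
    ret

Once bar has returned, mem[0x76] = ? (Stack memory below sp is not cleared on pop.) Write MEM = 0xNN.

MEM = 0xdf

prologue: push r0 → mem[0x77]=0x49, sp=0x77
prologue: push r1 → mem[0x76]=0xdf, sp=0x76
body[0] xor  r1, r6, r1 → r1=0x8f
body[1] sub  r2, r7, r7 → r2=0x00
body[2] sub  r0, r0, r4 → r0=0xa5
body[3] sub  r5, r7, #61 → r5=0x8b
epilogue: pop r1=0xdf, sp=0x77
epilogue: pop r0=0x49, sp=0x78
prologue pushed ['r0', 'r1'] at ['0x77', '0x76']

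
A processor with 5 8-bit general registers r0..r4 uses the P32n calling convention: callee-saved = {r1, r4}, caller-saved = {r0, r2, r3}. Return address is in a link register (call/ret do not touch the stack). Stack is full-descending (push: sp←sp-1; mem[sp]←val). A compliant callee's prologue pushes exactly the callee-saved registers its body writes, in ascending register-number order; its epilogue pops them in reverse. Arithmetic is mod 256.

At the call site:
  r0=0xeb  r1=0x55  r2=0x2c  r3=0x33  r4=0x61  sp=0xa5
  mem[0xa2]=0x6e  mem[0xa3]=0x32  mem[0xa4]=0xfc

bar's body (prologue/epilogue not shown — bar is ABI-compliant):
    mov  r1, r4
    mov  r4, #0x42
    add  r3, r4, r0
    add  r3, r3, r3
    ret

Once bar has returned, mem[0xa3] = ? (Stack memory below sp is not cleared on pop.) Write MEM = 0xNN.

prologue: push r1 -> mem[0xa4]=0x55, sp=0xa4
prologue: push r4 -> mem[0xa3]=0x61, sp=0xa3
body[0] mov  r1, r4 -> r1=0x61
body[1] mov  r4, #0x42 -> r4=0x42
body[2] add  r3, r4, r0 -> r3=0x2d
body[3] add  r3, r3, r3 -> r3=0x5a
epilogue: pop r4=0x61, sp=0xa4
epilogue: pop r1=0x55, sp=0xa5
prologue pushed ['r1', 'r4'] at ['0xa4', '0xa3']

MEM = 0x61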